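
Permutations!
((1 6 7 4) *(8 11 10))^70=(1 7)(4 6)(8 11 10)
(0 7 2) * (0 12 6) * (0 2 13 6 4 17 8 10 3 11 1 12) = [7, 12, 0, 11, 17, 5, 2, 13, 10, 9, 3, 1, 4, 6, 14, 15, 16, 8] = (0 7 13 6 2)(1 12 4 17 8 10 3 11)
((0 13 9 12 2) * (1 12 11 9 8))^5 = (0 2 12 1 8 13)(9 11)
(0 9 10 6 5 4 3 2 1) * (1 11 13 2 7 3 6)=(0 9 10 1)(2 11 13)(3 7)(4 6 5)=[9, 0, 11, 7, 6, 4, 5, 3, 8, 10, 1, 13, 12, 2]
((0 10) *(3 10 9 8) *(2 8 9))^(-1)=((0 2 8 3 10))^(-1)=(0 10 3 8 2)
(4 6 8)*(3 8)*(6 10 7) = [0, 1, 2, 8, 10, 5, 3, 6, 4, 9, 7] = (3 8 4 10 7 6)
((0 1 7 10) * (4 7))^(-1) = ((0 1 4 7 10))^(-1) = (0 10 7 4 1)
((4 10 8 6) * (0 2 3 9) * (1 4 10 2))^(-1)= (0 9 3 2 4 1)(6 8 10)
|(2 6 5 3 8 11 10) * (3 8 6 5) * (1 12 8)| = |(1 12 8 11 10 2 5)(3 6)| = 14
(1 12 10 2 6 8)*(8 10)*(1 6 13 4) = [0, 12, 13, 3, 1, 5, 10, 7, 6, 9, 2, 11, 8, 4] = (1 12 8 6 10 2 13 4)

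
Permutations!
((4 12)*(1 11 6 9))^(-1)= ((1 11 6 9)(4 12))^(-1)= (1 9 6 11)(4 12)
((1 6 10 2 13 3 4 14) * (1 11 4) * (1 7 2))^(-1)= ((1 6 10)(2 13 3 7)(4 14 11))^(-1)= (1 10 6)(2 7 3 13)(4 11 14)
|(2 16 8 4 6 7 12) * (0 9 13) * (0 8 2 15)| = |(0 9 13 8 4 6 7 12 15)(2 16)| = 18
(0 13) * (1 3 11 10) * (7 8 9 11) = [13, 3, 2, 7, 4, 5, 6, 8, 9, 11, 1, 10, 12, 0] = (0 13)(1 3 7 8 9 11 10)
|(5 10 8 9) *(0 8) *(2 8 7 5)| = 12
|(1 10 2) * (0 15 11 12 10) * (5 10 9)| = |(0 15 11 12 9 5 10 2 1)| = 9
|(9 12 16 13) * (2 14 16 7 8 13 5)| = 20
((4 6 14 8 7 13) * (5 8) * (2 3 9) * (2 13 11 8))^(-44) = ((2 3 9 13 4 6 14 5)(7 11 8))^(-44) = (2 4)(3 6)(5 13)(7 11 8)(9 14)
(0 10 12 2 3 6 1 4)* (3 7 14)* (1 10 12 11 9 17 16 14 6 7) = (0 12 2 1 4)(3 7 6 10 11 9 17 16 14) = [12, 4, 1, 7, 0, 5, 10, 6, 8, 17, 11, 9, 2, 13, 3, 15, 14, 16]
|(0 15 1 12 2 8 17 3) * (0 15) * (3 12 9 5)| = |(1 9 5 3 15)(2 8 17 12)| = 20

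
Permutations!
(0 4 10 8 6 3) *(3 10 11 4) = [3, 1, 2, 0, 11, 5, 10, 7, 6, 9, 8, 4] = (0 3)(4 11)(6 10 8)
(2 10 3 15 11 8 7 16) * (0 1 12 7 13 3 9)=(0 1 12 7 16 2 10 9)(3 15 11 8 13)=[1, 12, 10, 15, 4, 5, 6, 16, 13, 0, 9, 8, 7, 3, 14, 11, 2]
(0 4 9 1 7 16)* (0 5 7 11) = (0 4 9 1 11)(5 7 16) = [4, 11, 2, 3, 9, 7, 6, 16, 8, 1, 10, 0, 12, 13, 14, 15, 5]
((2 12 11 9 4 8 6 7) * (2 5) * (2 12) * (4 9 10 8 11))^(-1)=(4 12 5 7 6 8 10 11)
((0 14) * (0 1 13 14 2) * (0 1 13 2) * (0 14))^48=((0 14 13)(1 2))^48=(14)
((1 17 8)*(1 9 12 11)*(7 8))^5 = ((1 17 7 8 9 12 11))^5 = (1 12 8 17 11 9 7)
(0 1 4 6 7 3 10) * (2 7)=(0 1 4 6 2 7 3 10)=[1, 4, 7, 10, 6, 5, 2, 3, 8, 9, 0]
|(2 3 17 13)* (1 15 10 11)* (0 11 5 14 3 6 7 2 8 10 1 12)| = |(0 11 12)(1 15)(2 6 7)(3 17 13 8 10 5 14)| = 42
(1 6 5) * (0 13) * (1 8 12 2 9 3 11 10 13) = (0 1 6 5 8 12 2 9 3 11 10 13) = [1, 6, 9, 11, 4, 8, 5, 7, 12, 3, 13, 10, 2, 0]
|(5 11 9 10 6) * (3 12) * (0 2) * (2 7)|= 30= |(0 7 2)(3 12)(5 11 9 10 6)|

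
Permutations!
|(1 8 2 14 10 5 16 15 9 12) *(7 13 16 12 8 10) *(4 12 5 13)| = 12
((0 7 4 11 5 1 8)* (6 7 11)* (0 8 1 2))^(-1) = (0 2 5 11)(4 7 6)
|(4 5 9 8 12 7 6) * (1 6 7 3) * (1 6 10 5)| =9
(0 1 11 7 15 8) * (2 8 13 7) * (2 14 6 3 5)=[1, 11, 8, 5, 4, 2, 3, 15, 0, 9, 10, 14, 12, 7, 6, 13]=(0 1 11 14 6 3 5 2 8)(7 15 13)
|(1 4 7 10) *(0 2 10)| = |(0 2 10 1 4 7)| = 6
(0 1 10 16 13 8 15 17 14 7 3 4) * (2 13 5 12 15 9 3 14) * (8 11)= (0 1 10 16 5 12 15 17 2 13 11 8 9 3 4)(7 14)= [1, 10, 13, 4, 0, 12, 6, 14, 9, 3, 16, 8, 15, 11, 7, 17, 5, 2]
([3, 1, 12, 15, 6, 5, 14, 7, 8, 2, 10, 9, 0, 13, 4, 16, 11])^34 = [15, 1, 0, 16, 6, 5, 14, 7, 8, 12, 10, 2, 3, 13, 4, 11, 9]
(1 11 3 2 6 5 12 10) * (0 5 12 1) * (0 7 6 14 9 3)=(0 5 1 11)(2 14 9 3)(6 12 10 7)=[5, 11, 14, 2, 4, 1, 12, 6, 8, 3, 7, 0, 10, 13, 9]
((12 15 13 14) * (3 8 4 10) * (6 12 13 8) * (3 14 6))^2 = (4 14 6 15)(8 10 13 12)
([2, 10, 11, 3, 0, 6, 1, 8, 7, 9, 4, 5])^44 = [6, 2, 1, 3, 5, 4, 0, 7, 8, 9, 11, 10]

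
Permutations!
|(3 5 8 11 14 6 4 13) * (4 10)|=|(3 5 8 11 14 6 10 4 13)|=9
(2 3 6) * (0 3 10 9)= [3, 1, 10, 6, 4, 5, 2, 7, 8, 0, 9]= (0 3 6 2 10 9)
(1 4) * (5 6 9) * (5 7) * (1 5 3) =(1 4 5 6 9 7 3) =[0, 4, 2, 1, 5, 6, 9, 3, 8, 7]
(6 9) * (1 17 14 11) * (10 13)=[0, 17, 2, 3, 4, 5, 9, 7, 8, 6, 13, 1, 12, 10, 11, 15, 16, 14]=(1 17 14 11)(6 9)(10 13)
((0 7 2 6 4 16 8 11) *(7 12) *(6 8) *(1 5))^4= (0 8 7)(2 12 11)(4 16 6)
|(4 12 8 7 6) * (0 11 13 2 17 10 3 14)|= 40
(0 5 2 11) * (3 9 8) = (0 5 2 11)(3 9 8) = [5, 1, 11, 9, 4, 2, 6, 7, 3, 8, 10, 0]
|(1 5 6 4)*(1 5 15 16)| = |(1 15 16)(4 5 6)| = 3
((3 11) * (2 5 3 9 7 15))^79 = (2 3 9 15 5 11 7)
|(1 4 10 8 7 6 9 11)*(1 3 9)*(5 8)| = 21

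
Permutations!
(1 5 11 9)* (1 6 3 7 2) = [0, 5, 1, 7, 4, 11, 3, 2, 8, 6, 10, 9] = (1 5 11 9 6 3 7 2)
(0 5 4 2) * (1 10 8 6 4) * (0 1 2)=(0 5 2 1 10 8 6 4)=[5, 10, 1, 3, 0, 2, 4, 7, 6, 9, 8]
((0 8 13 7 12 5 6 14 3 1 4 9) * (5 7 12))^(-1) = (0 9 4 1 3 14 6 5 7 12 13 8)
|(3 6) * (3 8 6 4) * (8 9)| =6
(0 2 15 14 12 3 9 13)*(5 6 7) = (0 2 15 14 12 3 9 13)(5 6 7) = [2, 1, 15, 9, 4, 6, 7, 5, 8, 13, 10, 11, 3, 0, 12, 14]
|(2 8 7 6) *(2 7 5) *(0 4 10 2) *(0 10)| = 4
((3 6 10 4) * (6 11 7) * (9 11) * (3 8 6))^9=(3 9 11 7)(4 8 6 10)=((3 9 11 7)(4 8 6 10))^9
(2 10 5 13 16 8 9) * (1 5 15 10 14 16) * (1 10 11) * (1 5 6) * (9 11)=(1 6)(2 14 16 8 11 5 13 10 15 9)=[0, 6, 14, 3, 4, 13, 1, 7, 11, 2, 15, 5, 12, 10, 16, 9, 8]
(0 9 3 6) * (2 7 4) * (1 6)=(0 9 3 1 6)(2 7 4)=[9, 6, 7, 1, 2, 5, 0, 4, 8, 3]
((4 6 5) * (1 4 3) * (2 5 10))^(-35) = ((1 4 6 10 2 5 3))^(-35) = (10)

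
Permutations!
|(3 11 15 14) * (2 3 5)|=6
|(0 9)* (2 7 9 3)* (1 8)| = 10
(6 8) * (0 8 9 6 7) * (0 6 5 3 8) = (3 8 7 6 9 5) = [0, 1, 2, 8, 4, 3, 9, 6, 7, 5]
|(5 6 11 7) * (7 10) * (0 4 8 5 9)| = |(0 4 8 5 6 11 10 7 9)| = 9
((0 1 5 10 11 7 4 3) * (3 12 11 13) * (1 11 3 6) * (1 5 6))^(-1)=(0 3 12 4 7 11)(1 13 10 5 6)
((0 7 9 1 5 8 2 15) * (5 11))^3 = ((0 7 9 1 11 5 8 2 15))^3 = (0 1 8)(2 7 11)(5 15 9)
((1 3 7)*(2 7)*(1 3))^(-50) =(2 7 3) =((2 7 3))^(-50)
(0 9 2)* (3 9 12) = [12, 1, 0, 9, 4, 5, 6, 7, 8, 2, 10, 11, 3] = (0 12 3 9 2)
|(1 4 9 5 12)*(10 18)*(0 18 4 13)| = 9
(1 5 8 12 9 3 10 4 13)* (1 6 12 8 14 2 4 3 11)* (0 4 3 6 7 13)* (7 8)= (0 4)(1 5 14 2 3 10 6 12 9 11)(7 13 8)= [4, 5, 3, 10, 0, 14, 12, 13, 7, 11, 6, 1, 9, 8, 2]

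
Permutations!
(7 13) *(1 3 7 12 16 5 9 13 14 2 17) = [0, 3, 17, 7, 4, 9, 6, 14, 8, 13, 10, 11, 16, 12, 2, 15, 5, 1] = (1 3 7 14 2 17)(5 9 13 12 16)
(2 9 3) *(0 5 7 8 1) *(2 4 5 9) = (0 9 3 4 5 7 8 1) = [9, 0, 2, 4, 5, 7, 6, 8, 1, 3]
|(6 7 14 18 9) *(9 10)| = |(6 7 14 18 10 9)| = 6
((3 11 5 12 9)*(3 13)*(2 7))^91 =(2 7)(3 11 5 12 9 13) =((2 7)(3 11 5 12 9 13))^91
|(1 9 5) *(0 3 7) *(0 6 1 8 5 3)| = 10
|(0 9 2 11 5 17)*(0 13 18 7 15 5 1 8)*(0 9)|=30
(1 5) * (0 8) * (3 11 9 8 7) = (0 7 3 11 9 8)(1 5) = [7, 5, 2, 11, 4, 1, 6, 3, 0, 8, 10, 9]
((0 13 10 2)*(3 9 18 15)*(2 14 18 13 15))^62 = ((0 15 3 9 13 10 14 18 2))^62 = (0 2 18 14 10 13 9 3 15)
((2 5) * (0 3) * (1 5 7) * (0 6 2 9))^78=(0 5 7 6)(1 2 3 9)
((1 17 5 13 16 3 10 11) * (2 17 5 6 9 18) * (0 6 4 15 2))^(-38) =(0 9)(1 3 5 10 13 11 16)(2 4)(6 18)(15 17)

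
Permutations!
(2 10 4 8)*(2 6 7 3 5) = (2 10 4 8 6 7 3 5) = [0, 1, 10, 5, 8, 2, 7, 3, 6, 9, 4]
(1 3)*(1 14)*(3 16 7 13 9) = (1 16 7 13 9 3 14) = [0, 16, 2, 14, 4, 5, 6, 13, 8, 3, 10, 11, 12, 9, 1, 15, 7]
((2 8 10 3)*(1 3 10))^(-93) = (10)(1 8 2 3)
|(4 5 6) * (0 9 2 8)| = 12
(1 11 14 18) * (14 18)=(1 11 18)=[0, 11, 2, 3, 4, 5, 6, 7, 8, 9, 10, 18, 12, 13, 14, 15, 16, 17, 1]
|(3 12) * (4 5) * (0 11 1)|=|(0 11 1)(3 12)(4 5)|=6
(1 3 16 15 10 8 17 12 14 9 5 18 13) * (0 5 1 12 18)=(0 5)(1 3 16 15 10 8 17 18 13 12 14 9)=[5, 3, 2, 16, 4, 0, 6, 7, 17, 1, 8, 11, 14, 12, 9, 10, 15, 18, 13]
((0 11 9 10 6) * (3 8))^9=((0 11 9 10 6)(3 8))^9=(0 6 10 9 11)(3 8)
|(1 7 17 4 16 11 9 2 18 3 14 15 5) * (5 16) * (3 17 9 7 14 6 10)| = 12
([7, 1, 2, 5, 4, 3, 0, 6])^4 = (0 7 6)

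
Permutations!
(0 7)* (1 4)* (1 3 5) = (0 7)(1 4 3 5) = [7, 4, 2, 5, 3, 1, 6, 0]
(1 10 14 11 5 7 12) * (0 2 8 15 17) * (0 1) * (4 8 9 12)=(0 2 9 12)(1 10 14 11 5 7 4 8 15 17)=[2, 10, 9, 3, 8, 7, 6, 4, 15, 12, 14, 5, 0, 13, 11, 17, 16, 1]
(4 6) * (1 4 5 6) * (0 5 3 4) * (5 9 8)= [9, 0, 2, 4, 1, 6, 3, 7, 5, 8]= (0 9 8 5 6 3 4 1)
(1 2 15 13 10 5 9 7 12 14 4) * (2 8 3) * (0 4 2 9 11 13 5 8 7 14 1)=(0 4)(1 7 12)(2 15 5 11 13 10 8 3 9 14)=[4, 7, 15, 9, 0, 11, 6, 12, 3, 14, 8, 13, 1, 10, 2, 5]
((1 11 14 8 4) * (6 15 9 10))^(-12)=(15)(1 8 11 4 14)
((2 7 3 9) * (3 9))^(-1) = ((2 7 9))^(-1) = (2 9 7)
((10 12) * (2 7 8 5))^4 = ((2 7 8 5)(10 12))^4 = (12)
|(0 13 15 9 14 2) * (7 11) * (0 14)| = |(0 13 15 9)(2 14)(7 11)| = 4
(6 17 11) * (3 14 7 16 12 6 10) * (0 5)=(0 5)(3 14 7 16 12 6 17 11 10)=[5, 1, 2, 14, 4, 0, 17, 16, 8, 9, 3, 10, 6, 13, 7, 15, 12, 11]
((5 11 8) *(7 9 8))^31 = (5 11 7 9 8)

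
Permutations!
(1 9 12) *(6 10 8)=(1 9 12)(6 10 8)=[0, 9, 2, 3, 4, 5, 10, 7, 6, 12, 8, 11, 1]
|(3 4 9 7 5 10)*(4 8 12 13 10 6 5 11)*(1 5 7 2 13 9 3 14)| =14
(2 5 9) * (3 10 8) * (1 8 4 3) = (1 8)(2 5 9)(3 10 4) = [0, 8, 5, 10, 3, 9, 6, 7, 1, 2, 4]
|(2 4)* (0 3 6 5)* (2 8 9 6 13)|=|(0 3 13 2 4 8 9 6 5)|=9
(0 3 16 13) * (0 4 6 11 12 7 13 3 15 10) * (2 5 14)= (0 15 10)(2 5 14)(3 16)(4 6 11 12 7 13)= [15, 1, 5, 16, 6, 14, 11, 13, 8, 9, 0, 12, 7, 4, 2, 10, 3]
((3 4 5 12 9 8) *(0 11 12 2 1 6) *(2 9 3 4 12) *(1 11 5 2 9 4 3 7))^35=((0 5 4 2 11 9 8 3 12 7 1 6))^35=(0 6 1 7 12 3 8 9 11 2 4 5)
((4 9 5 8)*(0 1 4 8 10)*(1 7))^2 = ((0 7 1 4 9 5 10))^2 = (0 1 9 10 7 4 5)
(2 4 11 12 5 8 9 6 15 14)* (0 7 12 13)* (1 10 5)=(0 7 12 1 10 5 8 9 6 15 14 2 4 11 13)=[7, 10, 4, 3, 11, 8, 15, 12, 9, 6, 5, 13, 1, 0, 2, 14]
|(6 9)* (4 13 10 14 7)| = 10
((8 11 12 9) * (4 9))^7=((4 9 8 11 12))^7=(4 8 12 9 11)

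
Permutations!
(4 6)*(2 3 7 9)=[0, 1, 3, 7, 6, 5, 4, 9, 8, 2]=(2 3 7 9)(4 6)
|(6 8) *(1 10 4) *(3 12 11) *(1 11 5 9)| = 8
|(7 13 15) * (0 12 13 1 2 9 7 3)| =20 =|(0 12 13 15 3)(1 2 9 7)|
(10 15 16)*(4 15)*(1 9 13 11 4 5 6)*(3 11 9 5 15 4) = [0, 5, 2, 11, 4, 6, 1, 7, 8, 13, 15, 3, 12, 9, 14, 16, 10] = (1 5 6)(3 11)(9 13)(10 15 16)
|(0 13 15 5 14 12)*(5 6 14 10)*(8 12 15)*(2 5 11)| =|(0 13 8 12)(2 5 10 11)(6 14 15)| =12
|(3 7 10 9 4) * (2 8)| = 10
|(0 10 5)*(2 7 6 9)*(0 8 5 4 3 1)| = |(0 10 4 3 1)(2 7 6 9)(5 8)| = 20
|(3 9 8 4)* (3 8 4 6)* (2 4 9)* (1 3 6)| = 5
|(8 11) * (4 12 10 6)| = |(4 12 10 6)(8 11)| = 4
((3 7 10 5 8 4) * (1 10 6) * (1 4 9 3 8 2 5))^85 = ((1 10)(2 5)(3 7 6 4 8 9))^85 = (1 10)(2 5)(3 7 6 4 8 9)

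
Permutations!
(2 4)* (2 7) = (2 4 7) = [0, 1, 4, 3, 7, 5, 6, 2]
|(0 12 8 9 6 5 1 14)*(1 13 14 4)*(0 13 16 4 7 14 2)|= |(0 12 8 9 6 5 16 4 1 7 14 13 2)|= 13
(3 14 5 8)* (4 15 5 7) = (3 14 7 4 15 5 8) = [0, 1, 2, 14, 15, 8, 6, 4, 3, 9, 10, 11, 12, 13, 7, 5]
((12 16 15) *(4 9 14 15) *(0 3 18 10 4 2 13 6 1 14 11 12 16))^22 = ((0 3 18 10 4 9 11 12)(1 14 15 16 2 13 6))^22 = (0 11 4 18)(1 14 15 16 2 13 6)(3 12 9 10)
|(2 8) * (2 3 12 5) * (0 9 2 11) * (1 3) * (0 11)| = |(0 9 2 8 1 3 12 5)| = 8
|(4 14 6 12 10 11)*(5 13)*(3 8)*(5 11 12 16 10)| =18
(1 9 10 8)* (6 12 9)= (1 6 12 9 10 8)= [0, 6, 2, 3, 4, 5, 12, 7, 1, 10, 8, 11, 9]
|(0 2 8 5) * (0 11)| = 5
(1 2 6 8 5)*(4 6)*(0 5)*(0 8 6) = (8)(0 5 1 2 4) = [5, 2, 4, 3, 0, 1, 6, 7, 8]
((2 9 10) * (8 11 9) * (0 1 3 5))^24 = (2 10 9 11 8)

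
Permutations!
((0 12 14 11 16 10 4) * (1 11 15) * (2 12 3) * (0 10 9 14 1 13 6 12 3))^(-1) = ((1 11 16 9 14 15 13 6 12)(2 3)(4 10))^(-1) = (1 12 6 13 15 14 9 16 11)(2 3)(4 10)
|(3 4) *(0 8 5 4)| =|(0 8 5 4 3)| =5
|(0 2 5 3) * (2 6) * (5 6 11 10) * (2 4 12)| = 20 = |(0 11 10 5 3)(2 6 4 12)|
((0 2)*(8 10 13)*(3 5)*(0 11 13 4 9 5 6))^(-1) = ((0 2 11 13 8 10 4 9 5 3 6))^(-1) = (0 6 3 5 9 4 10 8 13 11 2)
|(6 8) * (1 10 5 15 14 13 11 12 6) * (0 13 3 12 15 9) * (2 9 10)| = |(0 13 11 15 14 3 12 6 8 1 2 9)(5 10)| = 12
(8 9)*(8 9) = (9) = [0, 1, 2, 3, 4, 5, 6, 7, 8, 9]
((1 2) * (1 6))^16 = (1 2 6)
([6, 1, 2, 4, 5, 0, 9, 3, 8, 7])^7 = (9)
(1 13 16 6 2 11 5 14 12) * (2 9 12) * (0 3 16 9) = (0 3 16 6)(1 13 9 12)(2 11 5 14) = [3, 13, 11, 16, 4, 14, 0, 7, 8, 12, 10, 5, 1, 9, 2, 15, 6]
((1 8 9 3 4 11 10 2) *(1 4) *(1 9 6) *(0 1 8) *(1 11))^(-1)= ((0 11 10 2 4 1)(3 9)(6 8))^(-1)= (0 1 4 2 10 11)(3 9)(6 8)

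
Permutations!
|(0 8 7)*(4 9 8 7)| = |(0 7)(4 9 8)| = 6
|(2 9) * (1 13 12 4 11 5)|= 6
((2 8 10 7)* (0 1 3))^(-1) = (0 3 1)(2 7 10 8)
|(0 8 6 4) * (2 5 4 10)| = 7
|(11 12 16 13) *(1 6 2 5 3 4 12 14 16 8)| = 8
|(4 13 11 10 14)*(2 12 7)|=|(2 12 7)(4 13 11 10 14)|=15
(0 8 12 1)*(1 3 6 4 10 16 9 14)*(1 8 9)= (0 9 14 8 12 3 6 4 10 16 1)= [9, 0, 2, 6, 10, 5, 4, 7, 12, 14, 16, 11, 3, 13, 8, 15, 1]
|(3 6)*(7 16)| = |(3 6)(7 16)| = 2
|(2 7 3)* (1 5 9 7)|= 6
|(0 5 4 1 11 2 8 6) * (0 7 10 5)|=9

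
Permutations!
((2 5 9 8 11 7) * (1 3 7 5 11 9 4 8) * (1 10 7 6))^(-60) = ((1 3 6)(2 11 5 4 8 9 10 7))^(-60) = (2 8)(4 7)(5 10)(9 11)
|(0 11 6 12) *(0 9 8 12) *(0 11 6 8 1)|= |(0 6 11 8 12 9 1)|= 7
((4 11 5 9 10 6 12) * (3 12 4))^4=(12)(4 10 5)(6 9 11)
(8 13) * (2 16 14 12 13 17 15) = (2 16 14 12 13 8 17 15) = [0, 1, 16, 3, 4, 5, 6, 7, 17, 9, 10, 11, 13, 8, 12, 2, 14, 15]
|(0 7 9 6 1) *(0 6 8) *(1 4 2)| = |(0 7 9 8)(1 6 4 2)| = 4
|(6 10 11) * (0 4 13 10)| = 6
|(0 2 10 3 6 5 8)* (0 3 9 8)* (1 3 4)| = 10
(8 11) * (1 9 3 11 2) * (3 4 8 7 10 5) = (1 9 4 8 2)(3 11 7 10 5) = [0, 9, 1, 11, 8, 3, 6, 10, 2, 4, 5, 7]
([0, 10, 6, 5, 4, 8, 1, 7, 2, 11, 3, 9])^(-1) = (1 6 2 8 5 3 10)(9 11)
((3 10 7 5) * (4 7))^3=(3 7 10 5 4)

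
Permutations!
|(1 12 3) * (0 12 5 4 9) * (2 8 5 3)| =14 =|(0 12 2 8 5 4 9)(1 3)|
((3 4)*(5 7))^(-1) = ((3 4)(5 7))^(-1) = (3 4)(5 7)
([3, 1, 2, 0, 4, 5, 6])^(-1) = (6)(0 3)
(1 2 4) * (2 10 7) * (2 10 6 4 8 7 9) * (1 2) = (1 6 4 2 8 7 10 9) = [0, 6, 8, 3, 2, 5, 4, 10, 7, 1, 9]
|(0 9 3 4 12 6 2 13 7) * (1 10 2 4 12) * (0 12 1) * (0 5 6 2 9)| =|(1 10 9 3)(2 13 7 12)(4 5 6)| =12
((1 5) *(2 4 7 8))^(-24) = (8)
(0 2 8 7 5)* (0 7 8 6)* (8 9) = (0 2 6)(5 7)(8 9) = [2, 1, 6, 3, 4, 7, 0, 5, 9, 8]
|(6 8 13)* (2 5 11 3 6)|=7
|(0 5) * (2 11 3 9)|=|(0 5)(2 11 3 9)|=4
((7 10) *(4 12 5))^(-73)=(4 5 12)(7 10)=((4 12 5)(7 10))^(-73)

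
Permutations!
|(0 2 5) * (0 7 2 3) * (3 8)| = |(0 8 3)(2 5 7)| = 3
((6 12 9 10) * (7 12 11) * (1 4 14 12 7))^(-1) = (1 11 6 10 9 12 14 4)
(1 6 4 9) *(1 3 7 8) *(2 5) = (1 6 4 9 3 7 8)(2 5) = [0, 6, 5, 7, 9, 2, 4, 8, 1, 3]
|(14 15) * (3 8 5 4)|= 4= |(3 8 5 4)(14 15)|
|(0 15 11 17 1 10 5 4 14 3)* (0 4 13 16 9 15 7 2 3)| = 18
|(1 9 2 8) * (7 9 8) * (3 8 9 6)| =|(1 9 2 7 6 3 8)| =7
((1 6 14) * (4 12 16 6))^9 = ((1 4 12 16 6 14))^9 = (1 16)(4 6)(12 14)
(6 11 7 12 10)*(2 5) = (2 5)(6 11 7 12 10) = [0, 1, 5, 3, 4, 2, 11, 12, 8, 9, 6, 7, 10]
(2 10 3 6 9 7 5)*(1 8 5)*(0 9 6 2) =(0 9 7 1 8 5)(2 10 3) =[9, 8, 10, 2, 4, 0, 6, 1, 5, 7, 3]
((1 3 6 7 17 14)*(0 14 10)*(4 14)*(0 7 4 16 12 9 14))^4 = (0 14 4 9 6 12 3 16 1)(7 17 10) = ((0 16 12 9 14 1 3 6 4)(7 17 10))^4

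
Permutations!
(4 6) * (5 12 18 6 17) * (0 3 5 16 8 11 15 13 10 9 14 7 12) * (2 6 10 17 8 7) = (0 3 5)(2 6 4 8 11 15 13 17 16 7 12 18 10 9 14) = [3, 1, 6, 5, 8, 0, 4, 12, 11, 14, 9, 15, 18, 17, 2, 13, 7, 16, 10]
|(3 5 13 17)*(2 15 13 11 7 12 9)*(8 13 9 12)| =21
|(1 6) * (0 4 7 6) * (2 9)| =10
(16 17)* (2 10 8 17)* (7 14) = (2 10 8 17 16)(7 14) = [0, 1, 10, 3, 4, 5, 6, 14, 17, 9, 8, 11, 12, 13, 7, 15, 2, 16]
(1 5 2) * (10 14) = (1 5 2)(10 14) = [0, 5, 1, 3, 4, 2, 6, 7, 8, 9, 14, 11, 12, 13, 10]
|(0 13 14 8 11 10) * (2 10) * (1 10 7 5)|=|(0 13 14 8 11 2 7 5 1 10)|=10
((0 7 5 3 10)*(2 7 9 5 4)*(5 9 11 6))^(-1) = ((0 11 6 5 3 10)(2 7 4))^(-1) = (0 10 3 5 6 11)(2 4 7)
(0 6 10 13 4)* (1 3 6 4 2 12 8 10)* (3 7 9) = (0 4)(1 7 9 3 6)(2 12 8 10 13) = [4, 7, 12, 6, 0, 5, 1, 9, 10, 3, 13, 11, 8, 2]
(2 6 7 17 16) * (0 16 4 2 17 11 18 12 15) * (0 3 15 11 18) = (0 16 17 4 2 6 7 18 12 11)(3 15) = [16, 1, 6, 15, 2, 5, 7, 18, 8, 9, 10, 0, 11, 13, 14, 3, 17, 4, 12]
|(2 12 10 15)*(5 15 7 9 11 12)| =15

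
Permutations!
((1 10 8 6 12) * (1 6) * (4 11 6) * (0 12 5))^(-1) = (0 5 6 11 4 12)(1 8 10)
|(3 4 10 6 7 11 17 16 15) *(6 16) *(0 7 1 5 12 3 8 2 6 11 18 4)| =14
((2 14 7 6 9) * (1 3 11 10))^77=((1 3 11 10)(2 14 7 6 9))^77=(1 3 11 10)(2 7 9 14 6)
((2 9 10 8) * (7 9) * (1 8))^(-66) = ((1 8 2 7 9 10))^(-66) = (10)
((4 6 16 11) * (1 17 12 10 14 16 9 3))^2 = ((1 17 12 10 14 16 11 4 6 9 3))^2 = (1 12 14 11 6 3 17 10 16 4 9)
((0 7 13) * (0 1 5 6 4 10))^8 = (13)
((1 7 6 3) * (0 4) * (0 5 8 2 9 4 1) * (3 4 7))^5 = (0 3 1)(2 5 6 9 8 4 7)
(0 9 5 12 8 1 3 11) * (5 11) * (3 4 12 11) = (0 9 3 5 11)(1 4 12 8) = [9, 4, 2, 5, 12, 11, 6, 7, 1, 3, 10, 0, 8]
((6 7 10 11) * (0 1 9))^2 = ((0 1 9)(6 7 10 11))^2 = (0 9 1)(6 10)(7 11)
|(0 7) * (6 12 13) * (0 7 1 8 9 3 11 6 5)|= 10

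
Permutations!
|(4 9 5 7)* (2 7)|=|(2 7 4 9 5)|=5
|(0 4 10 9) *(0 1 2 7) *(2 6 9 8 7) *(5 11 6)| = |(0 4 10 8 7)(1 5 11 6 9)| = 5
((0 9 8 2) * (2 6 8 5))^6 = (0 5)(2 9)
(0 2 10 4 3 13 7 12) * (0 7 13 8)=(13)(0 2 10 4 3 8)(7 12)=[2, 1, 10, 8, 3, 5, 6, 12, 0, 9, 4, 11, 7, 13]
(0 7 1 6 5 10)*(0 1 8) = (0 7 8)(1 6 5 10) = [7, 6, 2, 3, 4, 10, 5, 8, 0, 9, 1]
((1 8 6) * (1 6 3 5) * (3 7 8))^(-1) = (1 5 3)(7 8)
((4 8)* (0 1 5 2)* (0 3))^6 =(8)(0 1 5 2 3)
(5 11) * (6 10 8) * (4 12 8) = (4 12 8 6 10)(5 11) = [0, 1, 2, 3, 12, 11, 10, 7, 6, 9, 4, 5, 8]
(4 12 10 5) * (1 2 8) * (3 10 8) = [0, 2, 3, 10, 12, 4, 6, 7, 1, 9, 5, 11, 8] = (1 2 3 10 5 4 12 8)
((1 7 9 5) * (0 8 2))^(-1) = (0 2 8)(1 5 9 7) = ((0 8 2)(1 7 9 5))^(-1)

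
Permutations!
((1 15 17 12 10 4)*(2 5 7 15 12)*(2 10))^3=((1 12 2 5 7 15 17 10 4))^3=(1 5 17)(2 15 4)(7 10 12)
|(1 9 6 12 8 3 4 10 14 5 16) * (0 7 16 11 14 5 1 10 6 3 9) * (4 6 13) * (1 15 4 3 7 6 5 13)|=|(0 6 12 8 9 7 16 10 13 3 5 11 14 15 4 1)|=16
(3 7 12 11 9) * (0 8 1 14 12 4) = (0 8 1 14 12 11 9 3 7 4) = [8, 14, 2, 7, 0, 5, 6, 4, 1, 3, 10, 9, 11, 13, 12]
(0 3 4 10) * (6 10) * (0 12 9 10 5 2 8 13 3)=[0, 1, 8, 4, 6, 2, 5, 7, 13, 10, 12, 11, 9, 3]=(2 8 13 3 4 6 5)(9 10 12)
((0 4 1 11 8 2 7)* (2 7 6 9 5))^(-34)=(0 1 8)(2 9)(4 11 7)(5 6)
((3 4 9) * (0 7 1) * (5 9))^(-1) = (0 1 7)(3 9 5 4)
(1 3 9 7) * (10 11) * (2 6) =(1 3 9 7)(2 6)(10 11) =[0, 3, 6, 9, 4, 5, 2, 1, 8, 7, 11, 10]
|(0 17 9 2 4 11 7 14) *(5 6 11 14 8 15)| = |(0 17 9 2 4 14)(5 6 11 7 8 15)| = 6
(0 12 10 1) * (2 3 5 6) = [12, 0, 3, 5, 4, 6, 2, 7, 8, 9, 1, 11, 10] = (0 12 10 1)(2 3 5 6)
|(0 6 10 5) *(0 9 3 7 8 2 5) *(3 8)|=12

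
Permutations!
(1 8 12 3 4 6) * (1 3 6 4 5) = (1 8 12 6 3 5) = [0, 8, 2, 5, 4, 1, 3, 7, 12, 9, 10, 11, 6]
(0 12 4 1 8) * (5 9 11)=(0 12 4 1 8)(5 9 11)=[12, 8, 2, 3, 1, 9, 6, 7, 0, 11, 10, 5, 4]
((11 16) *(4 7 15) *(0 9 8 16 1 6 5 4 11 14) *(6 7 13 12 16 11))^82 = (0 16 13 5 15 1 8)(4 6 7 11 9 14 12)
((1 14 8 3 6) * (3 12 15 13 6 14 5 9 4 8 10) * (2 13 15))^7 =((15)(1 5 9 4 8 12 2 13 6)(3 14 10))^7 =(15)(1 13 12 4 5 6 2 8 9)(3 14 10)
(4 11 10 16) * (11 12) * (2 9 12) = (2 9 12 11 10 16 4) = [0, 1, 9, 3, 2, 5, 6, 7, 8, 12, 16, 10, 11, 13, 14, 15, 4]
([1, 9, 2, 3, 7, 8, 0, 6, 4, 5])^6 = (0 7 8 9)(1 6 4 5)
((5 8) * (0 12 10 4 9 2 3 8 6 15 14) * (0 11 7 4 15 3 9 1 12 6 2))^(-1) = (0 9 2 5 8 3 6)(1 4 7 11 14 15 10 12)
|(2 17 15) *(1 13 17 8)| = |(1 13 17 15 2 8)| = 6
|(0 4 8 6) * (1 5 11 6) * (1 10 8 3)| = |(0 4 3 1 5 11 6)(8 10)| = 14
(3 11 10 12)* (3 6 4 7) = (3 11 10 12 6 4 7) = [0, 1, 2, 11, 7, 5, 4, 3, 8, 9, 12, 10, 6]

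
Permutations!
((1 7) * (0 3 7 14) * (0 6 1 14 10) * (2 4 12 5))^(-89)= (0 7 6 10 3 14 1)(2 5 12 4)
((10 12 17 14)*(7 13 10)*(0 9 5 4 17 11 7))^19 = ((0 9 5 4 17 14)(7 13 10 12 11))^19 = (0 9 5 4 17 14)(7 11 12 10 13)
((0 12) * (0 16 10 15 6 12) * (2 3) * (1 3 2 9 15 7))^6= (1 16 15)(3 10 6)(7 12 9)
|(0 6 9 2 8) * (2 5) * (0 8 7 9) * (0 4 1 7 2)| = 7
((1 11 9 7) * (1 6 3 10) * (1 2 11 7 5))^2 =(1 6 10 11 5 7 3 2 9)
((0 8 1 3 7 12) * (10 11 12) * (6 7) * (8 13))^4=(0 3 11 8 7)(1 10 13 6 12)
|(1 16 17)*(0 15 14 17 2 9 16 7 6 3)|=|(0 15 14 17 1 7 6 3)(2 9 16)|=24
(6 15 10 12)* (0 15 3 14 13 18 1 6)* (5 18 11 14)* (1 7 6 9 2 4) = [15, 9, 4, 5, 1, 18, 3, 6, 8, 2, 12, 14, 0, 11, 13, 10, 16, 17, 7] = (0 15 10 12)(1 9 2 4)(3 5 18 7 6)(11 14 13)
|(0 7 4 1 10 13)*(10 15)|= 7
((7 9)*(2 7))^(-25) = (2 9 7)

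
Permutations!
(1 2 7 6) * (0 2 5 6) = (0 2 7)(1 5 6) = [2, 5, 7, 3, 4, 6, 1, 0]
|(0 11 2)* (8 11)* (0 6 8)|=|(2 6 8 11)|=4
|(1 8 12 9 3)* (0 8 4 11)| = |(0 8 12 9 3 1 4 11)| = 8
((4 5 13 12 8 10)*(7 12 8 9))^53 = ((4 5 13 8 10)(7 12 9))^53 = (4 8 5 10 13)(7 9 12)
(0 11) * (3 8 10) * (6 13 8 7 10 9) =(0 11)(3 7 10)(6 13 8 9) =[11, 1, 2, 7, 4, 5, 13, 10, 9, 6, 3, 0, 12, 8]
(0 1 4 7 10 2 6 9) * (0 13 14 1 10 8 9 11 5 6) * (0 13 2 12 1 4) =(0 10 12 1)(2 13 14 4 7 8 9)(5 6 11) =[10, 0, 13, 3, 7, 6, 11, 8, 9, 2, 12, 5, 1, 14, 4]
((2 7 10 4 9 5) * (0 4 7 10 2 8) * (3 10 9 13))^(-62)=(0 5 2 10 13)(3 4 8 9 7)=((0 4 13 3 10 7 2 9 5 8))^(-62)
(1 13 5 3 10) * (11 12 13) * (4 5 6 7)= (1 11 12 13 6 7 4 5 3 10)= [0, 11, 2, 10, 5, 3, 7, 4, 8, 9, 1, 12, 13, 6]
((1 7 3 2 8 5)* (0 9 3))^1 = (0 9 3 2 8 5 1 7)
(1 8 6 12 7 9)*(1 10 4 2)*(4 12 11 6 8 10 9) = (1 10 12 7 4 2)(6 11) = [0, 10, 1, 3, 2, 5, 11, 4, 8, 9, 12, 6, 7]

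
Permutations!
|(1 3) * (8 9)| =2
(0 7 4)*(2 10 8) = (0 7 4)(2 10 8) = [7, 1, 10, 3, 0, 5, 6, 4, 2, 9, 8]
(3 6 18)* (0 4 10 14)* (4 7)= [7, 1, 2, 6, 10, 5, 18, 4, 8, 9, 14, 11, 12, 13, 0, 15, 16, 17, 3]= (0 7 4 10 14)(3 6 18)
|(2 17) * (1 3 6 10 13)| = |(1 3 6 10 13)(2 17)| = 10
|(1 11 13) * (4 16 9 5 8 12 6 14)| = 24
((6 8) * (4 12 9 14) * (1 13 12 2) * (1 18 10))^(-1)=((1 13 12 9 14 4 2 18 10)(6 8))^(-1)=(1 10 18 2 4 14 9 12 13)(6 8)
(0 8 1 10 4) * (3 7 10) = (0 8 1 3 7 10 4) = [8, 3, 2, 7, 0, 5, 6, 10, 1, 9, 4]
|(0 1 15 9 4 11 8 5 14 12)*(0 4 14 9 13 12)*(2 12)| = |(0 1 15 13 2 12 4 11 8 5 9 14)| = 12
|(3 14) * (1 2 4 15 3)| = 6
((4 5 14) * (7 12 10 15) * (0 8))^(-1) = (0 8)(4 14 5)(7 15 10 12)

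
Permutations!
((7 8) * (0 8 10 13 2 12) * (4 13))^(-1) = ((0 8 7 10 4 13 2 12))^(-1) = (0 12 2 13 4 10 7 8)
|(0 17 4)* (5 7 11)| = 3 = |(0 17 4)(5 7 11)|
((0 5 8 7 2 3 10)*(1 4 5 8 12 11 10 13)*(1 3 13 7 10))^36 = ((0 8 10)(1 4 5 12 11)(2 13 3 7))^36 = (13)(1 4 5 12 11)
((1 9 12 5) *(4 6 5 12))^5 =((12)(1 9 4 6 5))^5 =(12)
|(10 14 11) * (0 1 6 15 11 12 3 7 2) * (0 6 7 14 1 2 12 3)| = 18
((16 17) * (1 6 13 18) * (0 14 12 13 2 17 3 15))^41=((0 14 12 13 18 1 6 2 17 16 3 15))^41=(0 1 3 13 17 14 6 15 18 16 12 2)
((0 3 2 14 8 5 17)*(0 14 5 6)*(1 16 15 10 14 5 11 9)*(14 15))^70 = ((0 3 2 11 9 1 16 14 8 6)(5 17)(10 15))^70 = (17)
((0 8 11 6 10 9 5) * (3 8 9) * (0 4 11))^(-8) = ((0 9 5 4 11 6 10 3 8))^(-8) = (0 9 5 4 11 6 10 3 8)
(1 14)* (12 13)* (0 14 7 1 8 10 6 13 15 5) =(0 14 8 10 6 13 12 15 5)(1 7) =[14, 7, 2, 3, 4, 0, 13, 1, 10, 9, 6, 11, 15, 12, 8, 5]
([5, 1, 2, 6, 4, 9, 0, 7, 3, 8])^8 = (0 9 3)(5 8 6)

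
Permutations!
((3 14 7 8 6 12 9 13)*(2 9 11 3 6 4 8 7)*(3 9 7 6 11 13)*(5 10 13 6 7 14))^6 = ((2 14)(3 5 10 13 11 9)(4 8)(6 12))^6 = (14)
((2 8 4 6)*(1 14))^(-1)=(1 14)(2 6 4 8)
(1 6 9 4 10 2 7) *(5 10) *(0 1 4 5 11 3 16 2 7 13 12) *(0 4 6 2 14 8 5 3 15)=(0 1 2 13 12 4 11 15)(3 16 14 8 5 10 7 6 9)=[1, 2, 13, 16, 11, 10, 9, 6, 5, 3, 7, 15, 4, 12, 8, 0, 14]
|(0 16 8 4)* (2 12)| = 4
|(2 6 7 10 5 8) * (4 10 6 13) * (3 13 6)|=9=|(2 6 7 3 13 4 10 5 8)|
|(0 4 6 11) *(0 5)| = 5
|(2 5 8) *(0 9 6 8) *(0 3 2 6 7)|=|(0 9 7)(2 5 3)(6 8)|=6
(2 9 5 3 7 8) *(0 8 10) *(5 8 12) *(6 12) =(0 6 12 5 3 7 10)(2 9 8) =[6, 1, 9, 7, 4, 3, 12, 10, 2, 8, 0, 11, 5]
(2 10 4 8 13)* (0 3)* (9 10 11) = (0 3)(2 11 9 10 4 8 13) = [3, 1, 11, 0, 8, 5, 6, 7, 13, 10, 4, 9, 12, 2]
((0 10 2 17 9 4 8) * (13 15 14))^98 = ((0 10 2 17 9 4 8)(13 15 14))^98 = (17)(13 14 15)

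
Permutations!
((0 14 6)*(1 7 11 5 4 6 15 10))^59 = (0 6 4 5 11 7 1 10 15 14) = ((0 14 15 10 1 7 11 5 4 6))^59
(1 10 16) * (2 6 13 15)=(1 10 16)(2 6 13 15)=[0, 10, 6, 3, 4, 5, 13, 7, 8, 9, 16, 11, 12, 15, 14, 2, 1]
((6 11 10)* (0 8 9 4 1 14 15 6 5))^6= ((0 8 9 4 1 14 15 6 11 10 5))^6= (0 15 8 6 9 11 4 10 1 5 14)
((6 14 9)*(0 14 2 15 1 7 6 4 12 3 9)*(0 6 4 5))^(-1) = (0 5 9 3 12 4 7 1 15 2 6 14)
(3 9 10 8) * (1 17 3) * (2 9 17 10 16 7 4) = (1 10 8)(2 9 16 7 4)(3 17) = [0, 10, 9, 17, 2, 5, 6, 4, 1, 16, 8, 11, 12, 13, 14, 15, 7, 3]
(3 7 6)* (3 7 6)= [0, 1, 2, 6, 4, 5, 7, 3]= (3 6 7)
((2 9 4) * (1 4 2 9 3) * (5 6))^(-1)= ((1 4 9 2 3)(5 6))^(-1)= (1 3 2 9 4)(5 6)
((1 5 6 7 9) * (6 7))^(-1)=((1 5 7 9))^(-1)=(1 9 7 5)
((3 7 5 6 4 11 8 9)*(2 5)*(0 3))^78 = ((0 3 7 2 5 6 4 11 8 9))^78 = (0 8 4 5 7)(2 3 9 11 6)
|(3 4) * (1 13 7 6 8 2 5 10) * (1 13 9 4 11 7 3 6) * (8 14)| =13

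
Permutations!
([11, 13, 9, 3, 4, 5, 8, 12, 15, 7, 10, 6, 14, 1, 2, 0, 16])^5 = (16)(1 13)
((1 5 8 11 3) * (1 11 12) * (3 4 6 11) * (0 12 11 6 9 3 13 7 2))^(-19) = (0 11 7 5 3 12 4 2 8 13 1 9)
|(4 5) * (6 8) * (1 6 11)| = |(1 6 8 11)(4 5)| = 4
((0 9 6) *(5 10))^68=((0 9 6)(5 10))^68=(10)(0 6 9)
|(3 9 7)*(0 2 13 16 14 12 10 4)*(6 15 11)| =|(0 2 13 16 14 12 10 4)(3 9 7)(6 15 11)| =24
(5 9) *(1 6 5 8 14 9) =(1 6 5)(8 14 9) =[0, 6, 2, 3, 4, 1, 5, 7, 14, 8, 10, 11, 12, 13, 9]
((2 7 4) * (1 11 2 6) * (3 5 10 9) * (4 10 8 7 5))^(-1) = ((1 11 2 5 8 7 10 9 3 4 6))^(-1) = (1 6 4 3 9 10 7 8 5 2 11)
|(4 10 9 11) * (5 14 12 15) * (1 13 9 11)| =12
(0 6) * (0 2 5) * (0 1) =(0 6 2 5 1) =[6, 0, 5, 3, 4, 1, 2]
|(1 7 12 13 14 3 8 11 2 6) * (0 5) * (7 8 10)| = |(0 5)(1 8 11 2 6)(3 10 7 12 13 14)| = 30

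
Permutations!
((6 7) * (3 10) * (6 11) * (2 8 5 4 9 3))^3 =((2 8 5 4 9 3 10)(6 7 11))^3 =(11)(2 4 10 5 3 8 9)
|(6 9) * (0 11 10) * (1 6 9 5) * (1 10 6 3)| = |(0 11 6 5 10)(1 3)| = 10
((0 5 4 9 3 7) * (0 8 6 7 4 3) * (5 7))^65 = (0 7 8 6 5 3 4 9)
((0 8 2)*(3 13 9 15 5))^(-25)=(15)(0 2 8)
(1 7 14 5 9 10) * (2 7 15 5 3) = (1 15 5 9 10)(2 7 14 3) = [0, 15, 7, 2, 4, 9, 6, 14, 8, 10, 1, 11, 12, 13, 3, 5]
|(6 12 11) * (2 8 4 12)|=6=|(2 8 4 12 11 6)|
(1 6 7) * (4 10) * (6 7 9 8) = (1 7)(4 10)(6 9 8) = [0, 7, 2, 3, 10, 5, 9, 1, 6, 8, 4]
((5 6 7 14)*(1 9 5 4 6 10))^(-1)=((1 9 5 10)(4 6 7 14))^(-1)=(1 10 5 9)(4 14 7 6)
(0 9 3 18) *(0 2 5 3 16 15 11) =[9, 1, 5, 18, 4, 3, 6, 7, 8, 16, 10, 0, 12, 13, 14, 11, 15, 17, 2] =(0 9 16 15 11)(2 5 3 18)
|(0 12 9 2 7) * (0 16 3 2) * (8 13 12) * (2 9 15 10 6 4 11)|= 14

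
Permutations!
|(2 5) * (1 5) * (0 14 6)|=3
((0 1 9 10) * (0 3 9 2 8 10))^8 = ((0 1 2 8 10 3 9))^8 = (0 1 2 8 10 3 9)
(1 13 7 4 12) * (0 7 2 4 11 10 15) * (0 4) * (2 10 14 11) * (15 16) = (0 7 2)(1 13 10 16 15 4 12)(11 14) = [7, 13, 0, 3, 12, 5, 6, 2, 8, 9, 16, 14, 1, 10, 11, 4, 15]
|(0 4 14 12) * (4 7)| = |(0 7 4 14 12)| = 5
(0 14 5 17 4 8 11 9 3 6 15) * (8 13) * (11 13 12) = (0 14 5 17 4 12 11 9 3 6 15)(8 13) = [14, 1, 2, 6, 12, 17, 15, 7, 13, 3, 10, 9, 11, 8, 5, 0, 16, 4]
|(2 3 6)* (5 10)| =|(2 3 6)(5 10)| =6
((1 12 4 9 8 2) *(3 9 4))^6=(12)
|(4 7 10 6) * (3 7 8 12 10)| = |(3 7)(4 8 12 10 6)| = 10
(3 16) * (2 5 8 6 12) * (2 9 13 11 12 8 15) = (2 5 15)(3 16)(6 8)(9 13 11 12) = [0, 1, 5, 16, 4, 15, 8, 7, 6, 13, 10, 12, 9, 11, 14, 2, 3]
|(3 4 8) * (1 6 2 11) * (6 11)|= |(1 11)(2 6)(3 4 8)|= 6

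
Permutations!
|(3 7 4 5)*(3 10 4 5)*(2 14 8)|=15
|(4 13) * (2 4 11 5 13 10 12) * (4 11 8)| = |(2 11 5 13 8 4 10 12)| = 8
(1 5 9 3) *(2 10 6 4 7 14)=(1 5 9 3)(2 10 6 4 7 14)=[0, 5, 10, 1, 7, 9, 4, 14, 8, 3, 6, 11, 12, 13, 2]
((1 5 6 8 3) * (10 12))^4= ((1 5 6 8 3)(10 12))^4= (12)(1 3 8 6 5)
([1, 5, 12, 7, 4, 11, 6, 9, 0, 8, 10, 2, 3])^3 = [11, 2, 7, 8, 4, 12, 6, 0, 5, 1, 10, 3, 9]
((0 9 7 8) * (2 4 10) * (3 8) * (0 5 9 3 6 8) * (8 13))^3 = ((0 3)(2 4 10)(5 9 7 6 13 8))^3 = (0 3)(5 6)(7 8)(9 13)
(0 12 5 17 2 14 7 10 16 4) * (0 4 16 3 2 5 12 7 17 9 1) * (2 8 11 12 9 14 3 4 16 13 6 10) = (0 7 2 3 8 11 12 9 1)(4 16 13 6 10)(5 14 17) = [7, 0, 3, 8, 16, 14, 10, 2, 11, 1, 4, 12, 9, 6, 17, 15, 13, 5]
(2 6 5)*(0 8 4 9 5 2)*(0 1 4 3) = (0 8 3)(1 4 9 5)(2 6) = [8, 4, 6, 0, 9, 1, 2, 7, 3, 5]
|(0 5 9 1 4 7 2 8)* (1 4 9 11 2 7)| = 15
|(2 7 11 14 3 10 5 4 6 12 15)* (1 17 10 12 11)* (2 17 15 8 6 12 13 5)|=|(1 15 17 10 2 7)(3 13 5 4 12 8 6 11 14)|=18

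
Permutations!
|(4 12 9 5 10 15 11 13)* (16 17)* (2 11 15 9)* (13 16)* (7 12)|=24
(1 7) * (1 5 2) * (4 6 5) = (1 7 4 6 5 2) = [0, 7, 1, 3, 6, 2, 5, 4]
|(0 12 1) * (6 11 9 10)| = 12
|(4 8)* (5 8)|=|(4 5 8)|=3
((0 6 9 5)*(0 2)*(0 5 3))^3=((0 6 9 3)(2 5))^3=(0 3 9 6)(2 5)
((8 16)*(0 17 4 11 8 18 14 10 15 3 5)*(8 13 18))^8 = (0 15 18 4 5 10 13 17 3 14 11)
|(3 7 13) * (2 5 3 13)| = 4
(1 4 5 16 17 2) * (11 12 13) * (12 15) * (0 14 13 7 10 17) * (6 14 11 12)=(0 11 15 6 14 13 12 7 10 17 2 1 4 5 16)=[11, 4, 1, 3, 5, 16, 14, 10, 8, 9, 17, 15, 7, 12, 13, 6, 0, 2]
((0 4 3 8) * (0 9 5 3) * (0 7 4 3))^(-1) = ((0 3 8 9 5)(4 7))^(-1) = (0 5 9 8 3)(4 7)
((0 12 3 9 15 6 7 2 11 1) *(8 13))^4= ((0 12 3 9 15 6 7 2 11 1)(8 13))^4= (0 15 11 3 7)(1 9 2 12 6)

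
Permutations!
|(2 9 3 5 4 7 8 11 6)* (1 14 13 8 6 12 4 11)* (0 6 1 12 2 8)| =45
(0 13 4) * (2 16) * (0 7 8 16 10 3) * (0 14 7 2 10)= (0 13 4 2)(3 14 7 8 16 10)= [13, 1, 0, 14, 2, 5, 6, 8, 16, 9, 3, 11, 12, 4, 7, 15, 10]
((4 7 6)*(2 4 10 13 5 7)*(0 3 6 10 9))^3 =(0 9 6 3)(2 4)(5 13 10 7)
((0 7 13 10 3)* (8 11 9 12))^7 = (0 13 3 7 10)(8 12 9 11)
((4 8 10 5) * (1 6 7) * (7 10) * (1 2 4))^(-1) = ((1 6 10 5)(2 4 8 7))^(-1) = (1 5 10 6)(2 7 8 4)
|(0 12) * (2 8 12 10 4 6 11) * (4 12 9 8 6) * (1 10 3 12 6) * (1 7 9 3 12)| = 18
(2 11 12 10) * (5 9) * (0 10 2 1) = (0 10 1)(2 11 12)(5 9) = [10, 0, 11, 3, 4, 9, 6, 7, 8, 5, 1, 12, 2]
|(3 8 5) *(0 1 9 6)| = |(0 1 9 6)(3 8 5)| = 12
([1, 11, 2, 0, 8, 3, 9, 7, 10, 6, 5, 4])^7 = (0 3 5 10 8 4 11 1)(6 9)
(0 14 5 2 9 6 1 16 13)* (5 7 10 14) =(0 5 2 9 6 1 16 13)(7 10 14) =[5, 16, 9, 3, 4, 2, 1, 10, 8, 6, 14, 11, 12, 0, 7, 15, 13]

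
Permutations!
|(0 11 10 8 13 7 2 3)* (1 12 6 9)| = 8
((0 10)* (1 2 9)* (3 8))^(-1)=(0 10)(1 9 2)(3 8)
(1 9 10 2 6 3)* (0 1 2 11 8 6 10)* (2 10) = [1, 9, 2, 10, 4, 5, 3, 7, 6, 0, 11, 8] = (0 1 9)(3 10 11 8 6)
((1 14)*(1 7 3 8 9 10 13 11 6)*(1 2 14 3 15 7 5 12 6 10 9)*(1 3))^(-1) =((2 14 5 12 6)(3 8)(7 15)(10 13 11))^(-1) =(2 6 12 5 14)(3 8)(7 15)(10 11 13)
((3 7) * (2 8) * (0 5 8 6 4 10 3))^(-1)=((0 5 8 2 6 4 10 3 7))^(-1)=(0 7 3 10 4 6 2 8 5)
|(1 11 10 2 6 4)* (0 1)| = 7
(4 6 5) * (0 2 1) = [2, 0, 1, 3, 6, 4, 5] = (0 2 1)(4 6 5)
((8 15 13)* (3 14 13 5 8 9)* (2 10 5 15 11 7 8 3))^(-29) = ((15)(2 10 5 3 14 13 9)(7 8 11))^(-29) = (15)(2 9 13 14 3 5 10)(7 8 11)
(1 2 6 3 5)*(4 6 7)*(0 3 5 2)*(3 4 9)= (0 4 6 5 1)(2 7 9 3)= [4, 0, 7, 2, 6, 1, 5, 9, 8, 3]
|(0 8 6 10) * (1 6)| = 5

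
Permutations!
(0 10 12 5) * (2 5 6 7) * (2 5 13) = (0 10 12 6 7 5)(2 13) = [10, 1, 13, 3, 4, 0, 7, 5, 8, 9, 12, 11, 6, 2]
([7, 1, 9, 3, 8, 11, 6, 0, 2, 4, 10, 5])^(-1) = (0 7)(2 8 4 9)(5 11)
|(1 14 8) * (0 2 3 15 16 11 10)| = |(0 2 3 15 16 11 10)(1 14 8)| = 21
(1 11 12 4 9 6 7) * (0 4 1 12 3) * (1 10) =(0 4 9 6 7 12 10 1 11 3) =[4, 11, 2, 0, 9, 5, 7, 12, 8, 6, 1, 3, 10]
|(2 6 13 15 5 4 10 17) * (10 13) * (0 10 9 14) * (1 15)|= 35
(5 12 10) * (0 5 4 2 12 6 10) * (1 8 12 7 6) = (0 5 1 8 12)(2 7 6 10 4) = [5, 8, 7, 3, 2, 1, 10, 6, 12, 9, 4, 11, 0]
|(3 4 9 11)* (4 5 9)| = |(3 5 9 11)| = 4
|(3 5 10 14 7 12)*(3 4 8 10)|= |(3 5)(4 8 10 14 7 12)|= 6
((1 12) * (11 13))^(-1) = (1 12)(11 13)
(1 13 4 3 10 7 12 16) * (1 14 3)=(1 13 4)(3 10 7 12 16 14)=[0, 13, 2, 10, 1, 5, 6, 12, 8, 9, 7, 11, 16, 4, 3, 15, 14]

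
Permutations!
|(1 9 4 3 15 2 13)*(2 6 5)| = |(1 9 4 3 15 6 5 2 13)| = 9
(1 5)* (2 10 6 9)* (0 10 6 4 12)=(0 10 4 12)(1 5)(2 6 9)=[10, 5, 6, 3, 12, 1, 9, 7, 8, 2, 4, 11, 0]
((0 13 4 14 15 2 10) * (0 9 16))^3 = ((0 13 4 14 15 2 10 9 16))^3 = (0 14 10)(2 16 4)(9 13 15)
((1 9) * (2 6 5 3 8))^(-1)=(1 9)(2 8 3 5 6)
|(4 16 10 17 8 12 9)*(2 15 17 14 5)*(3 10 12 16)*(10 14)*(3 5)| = 18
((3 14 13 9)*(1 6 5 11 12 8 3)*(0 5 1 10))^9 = ((0 5 11 12 8 3 14 13 9 10)(1 6))^9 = (0 10 9 13 14 3 8 12 11 5)(1 6)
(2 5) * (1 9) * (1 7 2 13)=(1 9 7 2 5 13)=[0, 9, 5, 3, 4, 13, 6, 2, 8, 7, 10, 11, 12, 1]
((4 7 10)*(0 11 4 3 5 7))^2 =(0 4 11)(3 7)(5 10)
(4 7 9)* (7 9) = (4 9) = [0, 1, 2, 3, 9, 5, 6, 7, 8, 4]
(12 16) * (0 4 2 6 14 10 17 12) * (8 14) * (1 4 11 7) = (0 11 7 1 4 2 6 8 14 10 17 12 16) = [11, 4, 6, 3, 2, 5, 8, 1, 14, 9, 17, 7, 16, 13, 10, 15, 0, 12]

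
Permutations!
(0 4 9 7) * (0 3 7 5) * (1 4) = (0 1 4 9 5)(3 7) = [1, 4, 2, 7, 9, 0, 6, 3, 8, 5]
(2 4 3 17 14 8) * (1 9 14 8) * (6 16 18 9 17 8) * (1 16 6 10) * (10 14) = [0, 17, 4, 8, 3, 5, 6, 7, 2, 10, 1, 11, 12, 13, 16, 15, 18, 14, 9] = (1 17 14 16 18 9 10)(2 4 3 8)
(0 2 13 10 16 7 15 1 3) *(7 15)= (0 2 13 10 16 15 1 3)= [2, 3, 13, 0, 4, 5, 6, 7, 8, 9, 16, 11, 12, 10, 14, 1, 15]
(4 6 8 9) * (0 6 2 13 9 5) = (0 6 8 5)(2 13 9 4) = [6, 1, 13, 3, 2, 0, 8, 7, 5, 4, 10, 11, 12, 9]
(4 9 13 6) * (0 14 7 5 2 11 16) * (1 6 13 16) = [14, 6, 11, 3, 9, 2, 4, 5, 8, 16, 10, 1, 12, 13, 7, 15, 0] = (0 14 7 5 2 11 1 6 4 9 16)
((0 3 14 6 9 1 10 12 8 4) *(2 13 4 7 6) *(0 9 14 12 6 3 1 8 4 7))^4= (0 14 3 8 6 7 9 10 13 4 1 2 12)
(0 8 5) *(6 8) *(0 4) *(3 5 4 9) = [6, 1, 2, 5, 0, 9, 8, 7, 4, 3] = (0 6 8 4)(3 5 9)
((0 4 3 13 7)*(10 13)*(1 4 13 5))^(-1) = (0 7 13)(1 5 10 3 4)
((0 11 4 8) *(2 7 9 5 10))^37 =((0 11 4 8)(2 7 9 5 10))^37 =(0 11 4 8)(2 9 10 7 5)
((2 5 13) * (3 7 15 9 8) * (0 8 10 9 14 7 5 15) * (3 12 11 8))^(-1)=(0 7 14 15 2 13 5 3)(8 11 12)(9 10)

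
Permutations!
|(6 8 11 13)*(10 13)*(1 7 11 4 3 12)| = |(1 7 11 10 13 6 8 4 3 12)| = 10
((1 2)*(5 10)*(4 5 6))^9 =((1 2)(4 5 10 6))^9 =(1 2)(4 5 10 6)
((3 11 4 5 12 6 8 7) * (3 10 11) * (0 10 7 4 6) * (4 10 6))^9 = (0 6 8 10 11 4 5 12)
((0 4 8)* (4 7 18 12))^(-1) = (0 8 4 12 18 7)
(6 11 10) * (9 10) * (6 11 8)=(6 8)(9 10 11)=[0, 1, 2, 3, 4, 5, 8, 7, 6, 10, 11, 9]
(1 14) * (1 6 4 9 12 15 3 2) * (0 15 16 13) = [15, 14, 1, 2, 9, 5, 4, 7, 8, 12, 10, 11, 16, 0, 6, 3, 13] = (0 15 3 2 1 14 6 4 9 12 16 13)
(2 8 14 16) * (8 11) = (2 11 8 14 16) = [0, 1, 11, 3, 4, 5, 6, 7, 14, 9, 10, 8, 12, 13, 16, 15, 2]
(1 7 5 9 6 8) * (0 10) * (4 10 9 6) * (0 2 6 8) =[9, 7, 6, 3, 10, 8, 0, 5, 1, 4, 2] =(0 9 4 10 2 6)(1 7 5 8)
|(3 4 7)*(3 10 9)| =5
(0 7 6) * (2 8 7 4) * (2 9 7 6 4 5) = (0 5 2 8 6)(4 9 7) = [5, 1, 8, 3, 9, 2, 0, 4, 6, 7]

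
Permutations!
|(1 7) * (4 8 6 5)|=|(1 7)(4 8 6 5)|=4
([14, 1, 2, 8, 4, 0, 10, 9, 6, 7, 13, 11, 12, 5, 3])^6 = [13, 1, 2, 0, 4, 10, 3, 7, 14, 9, 8, 11, 12, 6, 5]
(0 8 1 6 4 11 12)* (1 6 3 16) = (0 8 6 4 11 12)(1 3 16) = [8, 3, 2, 16, 11, 5, 4, 7, 6, 9, 10, 12, 0, 13, 14, 15, 1]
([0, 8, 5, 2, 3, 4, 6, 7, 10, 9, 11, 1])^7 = [0, 11, 3, 4, 5, 2, 6, 7, 1, 9, 8, 10]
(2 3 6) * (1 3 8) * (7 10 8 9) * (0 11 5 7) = [11, 3, 9, 6, 4, 7, 2, 10, 1, 0, 8, 5] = (0 11 5 7 10 8 1 3 6 2 9)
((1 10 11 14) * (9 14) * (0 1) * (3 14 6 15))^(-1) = (0 14 3 15 6 9 11 10 1) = ((0 1 10 11 9 6 15 3 14))^(-1)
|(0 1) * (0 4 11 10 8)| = 6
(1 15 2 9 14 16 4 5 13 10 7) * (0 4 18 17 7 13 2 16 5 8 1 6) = [4, 15, 9, 3, 8, 2, 0, 6, 1, 14, 13, 11, 12, 10, 5, 16, 18, 7, 17] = (0 4 8 1 15 16 18 17 7 6)(2 9 14 5)(10 13)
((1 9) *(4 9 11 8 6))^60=(11)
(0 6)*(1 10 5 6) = (0 1 10 5 6) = [1, 10, 2, 3, 4, 6, 0, 7, 8, 9, 5]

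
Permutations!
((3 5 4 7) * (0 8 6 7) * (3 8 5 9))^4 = ((0 5 4)(3 9)(6 7 8))^4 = (9)(0 5 4)(6 7 8)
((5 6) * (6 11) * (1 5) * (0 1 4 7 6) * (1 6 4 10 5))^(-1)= ((0 6 10 5 11)(4 7))^(-1)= (0 11 5 10 6)(4 7)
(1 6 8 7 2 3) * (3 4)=(1 6 8 7 2 4 3)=[0, 6, 4, 1, 3, 5, 8, 2, 7]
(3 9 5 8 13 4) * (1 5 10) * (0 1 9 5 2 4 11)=(0 1 2 4 3 5 8 13 11)(9 10)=[1, 2, 4, 5, 3, 8, 6, 7, 13, 10, 9, 0, 12, 11]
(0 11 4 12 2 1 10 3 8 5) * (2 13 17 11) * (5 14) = (0 2 1 10 3 8 14 5)(4 12 13 17 11) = [2, 10, 1, 8, 12, 0, 6, 7, 14, 9, 3, 4, 13, 17, 5, 15, 16, 11]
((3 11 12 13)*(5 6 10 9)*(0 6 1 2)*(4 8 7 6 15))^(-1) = (0 2 1 5 9 10 6 7 8 4 15)(3 13 12 11)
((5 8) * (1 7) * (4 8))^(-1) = (1 7)(4 5 8)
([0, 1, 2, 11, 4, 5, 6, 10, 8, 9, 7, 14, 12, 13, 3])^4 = [0, 1, 2, 11, 4, 5, 6, 7, 8, 9, 10, 14, 12, 13, 3]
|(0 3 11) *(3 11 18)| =|(0 11)(3 18)| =2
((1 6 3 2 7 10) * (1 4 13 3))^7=((1 6)(2 7 10 4 13 3))^7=(1 6)(2 7 10 4 13 3)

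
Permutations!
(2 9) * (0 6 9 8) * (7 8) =(0 6 9 2 7 8) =[6, 1, 7, 3, 4, 5, 9, 8, 0, 2]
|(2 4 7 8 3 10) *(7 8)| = |(2 4 8 3 10)| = 5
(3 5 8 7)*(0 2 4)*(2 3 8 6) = (0 3 5 6 2 4)(7 8) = [3, 1, 4, 5, 0, 6, 2, 8, 7]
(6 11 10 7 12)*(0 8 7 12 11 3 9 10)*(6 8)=(0 6 3 9 10 12 8 7 11)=[6, 1, 2, 9, 4, 5, 3, 11, 7, 10, 12, 0, 8]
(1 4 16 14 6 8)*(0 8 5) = (0 8 1 4 16 14 6 5) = [8, 4, 2, 3, 16, 0, 5, 7, 1, 9, 10, 11, 12, 13, 6, 15, 14]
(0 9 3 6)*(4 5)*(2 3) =[9, 1, 3, 6, 5, 4, 0, 7, 8, 2] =(0 9 2 3 6)(4 5)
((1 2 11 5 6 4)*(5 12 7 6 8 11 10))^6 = (1 12 10 6 8)(2 7 5 4 11)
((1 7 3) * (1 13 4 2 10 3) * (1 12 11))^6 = (1 12)(2 10 3 13 4)(7 11)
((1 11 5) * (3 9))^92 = ((1 11 5)(3 9))^92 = (1 5 11)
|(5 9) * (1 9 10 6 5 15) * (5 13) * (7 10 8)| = |(1 9 15)(5 8 7 10 6 13)| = 6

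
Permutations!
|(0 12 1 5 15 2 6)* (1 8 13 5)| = |(0 12 8 13 5 15 2 6)| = 8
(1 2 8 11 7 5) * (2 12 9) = (1 12 9 2 8 11 7 5) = [0, 12, 8, 3, 4, 1, 6, 5, 11, 2, 10, 7, 9]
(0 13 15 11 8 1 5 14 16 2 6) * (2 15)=(0 13 2 6)(1 5 14 16 15 11 8)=[13, 5, 6, 3, 4, 14, 0, 7, 1, 9, 10, 8, 12, 2, 16, 11, 15]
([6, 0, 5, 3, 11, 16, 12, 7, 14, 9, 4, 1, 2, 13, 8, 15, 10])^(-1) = (0 1 11 4 10 16 5 2 12 6)(8 14)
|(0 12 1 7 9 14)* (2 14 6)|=|(0 12 1 7 9 6 2 14)|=8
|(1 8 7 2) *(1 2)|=3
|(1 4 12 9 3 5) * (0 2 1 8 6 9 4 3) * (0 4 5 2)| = |(1 3 2)(4 12 5 8 6 9)| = 6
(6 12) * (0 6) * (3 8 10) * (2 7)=(0 6 12)(2 7)(3 8 10)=[6, 1, 7, 8, 4, 5, 12, 2, 10, 9, 3, 11, 0]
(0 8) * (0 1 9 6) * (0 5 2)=[8, 9, 0, 3, 4, 2, 5, 7, 1, 6]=(0 8 1 9 6 5 2)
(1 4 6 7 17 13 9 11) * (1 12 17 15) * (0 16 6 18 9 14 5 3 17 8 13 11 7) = (0 16 6)(1 4 18 9 7 15)(3 17 11 12 8 13 14 5) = [16, 4, 2, 17, 18, 3, 0, 15, 13, 7, 10, 12, 8, 14, 5, 1, 6, 11, 9]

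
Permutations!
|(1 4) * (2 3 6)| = |(1 4)(2 3 6)| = 6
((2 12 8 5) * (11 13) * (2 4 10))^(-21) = ((2 12 8 5 4 10)(11 13))^(-21) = (2 5)(4 12)(8 10)(11 13)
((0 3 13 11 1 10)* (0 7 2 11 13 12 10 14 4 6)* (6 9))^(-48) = (14)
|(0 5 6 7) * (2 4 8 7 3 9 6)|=6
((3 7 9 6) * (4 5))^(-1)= ((3 7 9 6)(4 5))^(-1)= (3 6 9 7)(4 5)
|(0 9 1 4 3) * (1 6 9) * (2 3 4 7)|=|(0 1 7 2 3)(6 9)|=10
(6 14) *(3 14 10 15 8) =[0, 1, 2, 14, 4, 5, 10, 7, 3, 9, 15, 11, 12, 13, 6, 8] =(3 14 6 10 15 8)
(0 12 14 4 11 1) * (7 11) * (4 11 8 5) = (0 12 14 11 1)(4 7 8 5) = [12, 0, 2, 3, 7, 4, 6, 8, 5, 9, 10, 1, 14, 13, 11]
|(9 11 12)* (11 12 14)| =|(9 12)(11 14)| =2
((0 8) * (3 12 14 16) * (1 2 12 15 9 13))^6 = ((0 8)(1 2 12 14 16 3 15 9 13))^6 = (1 15 14)(2 9 16)(3 12 13)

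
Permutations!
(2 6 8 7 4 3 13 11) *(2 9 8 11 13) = (13)(2 6 11 9 8 7 4 3) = [0, 1, 6, 2, 3, 5, 11, 4, 7, 8, 10, 9, 12, 13]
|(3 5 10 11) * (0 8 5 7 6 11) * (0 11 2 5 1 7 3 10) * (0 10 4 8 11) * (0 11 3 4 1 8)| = 21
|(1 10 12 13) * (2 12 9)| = 6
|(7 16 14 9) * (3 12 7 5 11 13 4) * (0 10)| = 10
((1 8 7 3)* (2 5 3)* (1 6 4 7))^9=((1 8)(2 5 3 6 4 7))^9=(1 8)(2 6)(3 7)(4 5)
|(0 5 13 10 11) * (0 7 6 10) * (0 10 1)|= 8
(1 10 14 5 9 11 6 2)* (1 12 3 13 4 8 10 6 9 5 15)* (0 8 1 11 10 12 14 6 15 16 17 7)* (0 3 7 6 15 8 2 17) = (0 2 14 16)(1 8 12 7 3 13 4)(6 17)(9 10 15 11) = [2, 8, 14, 13, 1, 5, 17, 3, 12, 10, 15, 9, 7, 4, 16, 11, 0, 6]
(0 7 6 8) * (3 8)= (0 7 6 3 8)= [7, 1, 2, 8, 4, 5, 3, 6, 0]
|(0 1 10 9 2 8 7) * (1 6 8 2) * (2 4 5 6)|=|(0 2 4 5 6 8 7)(1 10 9)|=21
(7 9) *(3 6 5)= [0, 1, 2, 6, 4, 3, 5, 9, 8, 7]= (3 6 5)(7 9)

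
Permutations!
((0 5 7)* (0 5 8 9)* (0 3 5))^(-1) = (0 7 5 3 9 8)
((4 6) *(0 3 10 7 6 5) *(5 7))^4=((0 3 10 5)(4 7 6))^4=(10)(4 7 6)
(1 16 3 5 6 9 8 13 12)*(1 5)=(1 16 3)(5 6 9 8 13 12)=[0, 16, 2, 1, 4, 6, 9, 7, 13, 8, 10, 11, 5, 12, 14, 15, 3]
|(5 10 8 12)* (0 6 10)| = |(0 6 10 8 12 5)| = 6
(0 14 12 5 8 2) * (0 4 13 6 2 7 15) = (0 14 12 5 8 7 15)(2 4 13 6) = [14, 1, 4, 3, 13, 8, 2, 15, 7, 9, 10, 11, 5, 6, 12, 0]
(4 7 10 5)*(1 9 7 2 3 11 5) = [0, 9, 3, 11, 2, 4, 6, 10, 8, 7, 1, 5] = (1 9 7 10)(2 3 11 5 4)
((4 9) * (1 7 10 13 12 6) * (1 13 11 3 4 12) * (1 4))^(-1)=(1 3 11 10 7)(4 13 6 12 9)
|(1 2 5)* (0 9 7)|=|(0 9 7)(1 2 5)|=3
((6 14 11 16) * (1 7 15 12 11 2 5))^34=((1 7 15 12 11 16 6 14 2 5))^34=(1 11 2 15 6)(5 12 14 7 16)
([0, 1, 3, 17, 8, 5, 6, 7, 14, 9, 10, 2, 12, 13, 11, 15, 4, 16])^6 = (2 14 4 17)(3 11 8 16)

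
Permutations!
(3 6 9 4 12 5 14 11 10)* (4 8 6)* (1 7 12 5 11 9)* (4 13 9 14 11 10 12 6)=[0, 7, 2, 13, 5, 11, 1, 6, 4, 8, 3, 12, 10, 9, 14]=(14)(1 7 6)(3 13 9 8 4 5 11 12 10)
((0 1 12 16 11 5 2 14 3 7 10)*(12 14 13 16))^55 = (16)(0 1 14 3 7 10)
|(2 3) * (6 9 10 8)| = |(2 3)(6 9 10 8)| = 4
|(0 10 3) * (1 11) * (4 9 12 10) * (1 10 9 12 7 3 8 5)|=30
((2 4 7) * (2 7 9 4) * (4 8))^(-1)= ((4 9 8))^(-1)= (4 8 9)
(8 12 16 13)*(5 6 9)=(5 6 9)(8 12 16 13)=[0, 1, 2, 3, 4, 6, 9, 7, 12, 5, 10, 11, 16, 8, 14, 15, 13]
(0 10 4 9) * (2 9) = (0 10 4 2 9) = [10, 1, 9, 3, 2, 5, 6, 7, 8, 0, 4]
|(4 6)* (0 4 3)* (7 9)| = |(0 4 6 3)(7 9)| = 4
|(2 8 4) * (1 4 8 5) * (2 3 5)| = |(8)(1 4 3 5)| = 4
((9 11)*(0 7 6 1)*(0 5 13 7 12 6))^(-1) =((0 12 6 1 5 13 7)(9 11))^(-1) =(0 7 13 5 1 6 12)(9 11)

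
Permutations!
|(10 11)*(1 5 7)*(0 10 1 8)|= 7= |(0 10 11 1 5 7 8)|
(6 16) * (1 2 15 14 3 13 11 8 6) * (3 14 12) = (1 2 15 12 3 13 11 8 6 16) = [0, 2, 15, 13, 4, 5, 16, 7, 6, 9, 10, 8, 3, 11, 14, 12, 1]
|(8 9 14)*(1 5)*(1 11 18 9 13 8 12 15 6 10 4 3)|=12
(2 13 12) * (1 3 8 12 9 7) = (1 3 8 12 2 13 9 7) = [0, 3, 13, 8, 4, 5, 6, 1, 12, 7, 10, 11, 2, 9]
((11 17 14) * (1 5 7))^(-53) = ((1 5 7)(11 17 14))^(-53) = (1 5 7)(11 17 14)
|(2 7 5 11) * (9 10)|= 4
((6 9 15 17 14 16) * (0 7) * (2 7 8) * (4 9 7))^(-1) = ((0 8 2 4 9 15 17 14 16 6 7))^(-1) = (0 7 6 16 14 17 15 9 4 2 8)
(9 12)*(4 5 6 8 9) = (4 5 6 8 9 12) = [0, 1, 2, 3, 5, 6, 8, 7, 9, 12, 10, 11, 4]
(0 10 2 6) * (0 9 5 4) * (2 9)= (0 10 9 5 4)(2 6)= [10, 1, 6, 3, 0, 4, 2, 7, 8, 5, 9]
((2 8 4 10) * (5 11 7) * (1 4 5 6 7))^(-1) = ((1 4 10 2 8 5 11)(6 7))^(-1) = (1 11 5 8 2 10 4)(6 7)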